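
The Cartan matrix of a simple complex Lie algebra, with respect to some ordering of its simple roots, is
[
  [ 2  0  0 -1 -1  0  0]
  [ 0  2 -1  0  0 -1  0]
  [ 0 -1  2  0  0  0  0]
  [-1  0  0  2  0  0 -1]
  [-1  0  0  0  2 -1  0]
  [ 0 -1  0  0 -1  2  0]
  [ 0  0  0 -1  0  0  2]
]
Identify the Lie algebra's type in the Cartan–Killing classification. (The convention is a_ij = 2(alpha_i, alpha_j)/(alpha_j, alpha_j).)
type A_7

The matrix has rank 7 with 2's on the diagonal. Reading the off-diagonal entries as Dynkin edges (a single edge where a_ij = a_ji = -1; a double or triple edge where a_ij * a_ji = 2 or 3), the diagram is a chain of 7 nodes with single edges (A_7). One simple-root ordering that puts it in standard form is (alpha_3, alpha_2, alpha_6, alpha_5, alpha_1, alpha_4, alpha_7). So the algebra is type A_7, i.e. sl(8).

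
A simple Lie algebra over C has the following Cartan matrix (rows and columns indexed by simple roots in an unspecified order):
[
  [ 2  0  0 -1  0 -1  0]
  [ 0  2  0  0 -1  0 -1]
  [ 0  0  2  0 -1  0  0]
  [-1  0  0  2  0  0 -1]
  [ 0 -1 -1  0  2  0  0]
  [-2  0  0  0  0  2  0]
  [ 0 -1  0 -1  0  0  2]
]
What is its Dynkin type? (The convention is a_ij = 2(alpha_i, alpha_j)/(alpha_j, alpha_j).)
C_7

The matrix has rank 7 with 2's on the diagonal. Reading the off-diagonal entries as Dynkin edges (a single edge where a_ij = a_ji = -1; a double or triple edge where a_ij * a_ji = 2 or 3), the diagram is a chain of 7 nodes with a double edge at one end; the terminal node there is the unique long simple root (C_7). One simple-root ordering that puts it in standard form is (alpha_3, alpha_5, alpha_2, alpha_7, alpha_4, alpha_1, alpha_6). So the algebra is type C_7, i.e. sp(14).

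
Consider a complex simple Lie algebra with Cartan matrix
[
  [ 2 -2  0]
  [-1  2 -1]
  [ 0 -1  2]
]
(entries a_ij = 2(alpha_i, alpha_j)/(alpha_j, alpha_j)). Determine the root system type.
The matrix has rank 3 with 2's on the diagonal. Reading the off-diagonal entries as Dynkin edges (a single edge where a_ij = a_ji = -1; a double or triple edge where a_ij * a_ji = 2 or 3), the diagram is a chain of 3 nodes with a double edge at one end; the terminal node there is the unique long simple root (C_3). One simple-root ordering that puts it in standard form is (alpha_3, alpha_2, alpha_1). So the algebra is type C_3, i.e. sp(6).

C_3 (sp(6))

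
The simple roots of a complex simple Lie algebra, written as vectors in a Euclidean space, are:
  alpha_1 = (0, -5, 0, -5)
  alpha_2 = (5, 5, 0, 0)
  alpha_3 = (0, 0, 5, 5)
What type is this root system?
Compute the Cartan integers a_ij = 2(alpha_i, alpha_j)/(alpha_j, alpha_j); the resulting 3x3 Cartan matrix is
[[2, -1, -1], [-1, 2, 0], [-1, 0, 2]].
All simple roots have the same length, so the diagram is simply laced. The associated Dynkin diagram is a chain of 3 nodes with single edges (A_3), so the type is A_3 (the algebra sl(4)).

A3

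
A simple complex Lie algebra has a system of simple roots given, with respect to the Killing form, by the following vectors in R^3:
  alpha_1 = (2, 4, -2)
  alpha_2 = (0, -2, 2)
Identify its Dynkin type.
Compute the Cartan integers a_ij = 2(alpha_i, alpha_j)/(alpha_j, alpha_j); the resulting 2x2 Cartan matrix is
[[2, -3], [-1, 2]].
The roots have two lengths (squared-length ratio 3:1); the short ones are alpha_{2}. The associated Dynkin diagram is two nodes joined by a triple edge (G_2), so the type is G_2.

G_2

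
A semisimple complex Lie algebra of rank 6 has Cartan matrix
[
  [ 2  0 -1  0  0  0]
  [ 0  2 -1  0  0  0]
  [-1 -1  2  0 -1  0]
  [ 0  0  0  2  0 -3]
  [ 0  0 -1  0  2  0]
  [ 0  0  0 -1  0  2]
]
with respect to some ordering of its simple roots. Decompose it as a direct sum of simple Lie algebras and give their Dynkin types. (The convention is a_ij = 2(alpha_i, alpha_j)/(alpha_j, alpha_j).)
D4 ⊕ G2

The diagram associated to this matrix has two connected components: the simple roots {alpha_1, alpha_2, alpha_3, alpha_5} form a chain of 2 nodes with a fork of two nodes at one end (D_4), and {alpha_4, alpha_6} form two nodes joined by a triple edge (G_2). A semisimple Lie algebra decomposes uniquely as the direct sum of simple ideals, one per connected component of its Dynkin diagram, so g ≅ D_4 ⊕ G_2 (dimension 28 + 14 = 42).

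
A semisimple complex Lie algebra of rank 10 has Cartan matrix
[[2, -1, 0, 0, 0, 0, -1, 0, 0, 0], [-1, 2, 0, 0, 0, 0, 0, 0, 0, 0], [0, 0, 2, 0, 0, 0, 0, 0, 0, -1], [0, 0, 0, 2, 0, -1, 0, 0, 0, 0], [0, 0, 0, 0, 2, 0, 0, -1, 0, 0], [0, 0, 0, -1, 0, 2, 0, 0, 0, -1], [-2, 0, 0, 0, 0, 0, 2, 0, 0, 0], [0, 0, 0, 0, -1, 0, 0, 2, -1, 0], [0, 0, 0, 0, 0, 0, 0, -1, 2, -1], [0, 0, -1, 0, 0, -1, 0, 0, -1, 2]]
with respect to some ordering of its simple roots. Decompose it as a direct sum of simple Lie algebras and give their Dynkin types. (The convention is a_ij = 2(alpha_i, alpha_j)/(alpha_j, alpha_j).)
type C_3 + type E_7

The diagram associated to this matrix has two connected components: the simple roots {alpha_1, alpha_2, alpha_7} form a chain of 3 nodes with a double edge at one end; the terminal node there is the unique long simple root (C_3), and {alpha_3, alpha_4, alpha_5, alpha_6, alpha_8, alpha_9, alpha_10} form a chain of 6 nodes with one extra node attached to the third node from one end (E_7). A semisimple Lie algebra decomposes uniquely as the direct sum of simple ideals, one per connected component of its Dynkin diagram, so g ≅ C_3 ⊕ E_7 (dimension 21 + 133 = 154).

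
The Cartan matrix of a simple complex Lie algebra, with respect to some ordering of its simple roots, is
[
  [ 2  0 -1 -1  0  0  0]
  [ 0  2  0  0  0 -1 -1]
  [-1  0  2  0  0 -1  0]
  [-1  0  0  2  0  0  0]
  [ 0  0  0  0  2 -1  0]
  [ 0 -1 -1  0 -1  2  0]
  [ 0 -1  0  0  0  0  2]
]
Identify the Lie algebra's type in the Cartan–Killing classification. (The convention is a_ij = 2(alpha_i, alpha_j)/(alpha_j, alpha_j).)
The matrix has rank 7 with 2's on the diagonal. Reading the off-diagonal entries as Dynkin edges (a single edge where a_ij = a_ji = -1; a double or triple edge where a_ij * a_ji = 2 or 3), the diagram is a chain of 6 nodes with one extra node attached to the third node from one end (E_7). One simple-root ordering that puts it in standard form is (alpha_7, alpha_5, alpha_2, alpha_6, alpha_3, alpha_1, alpha_4). So the algebra is type E_7.

type E_7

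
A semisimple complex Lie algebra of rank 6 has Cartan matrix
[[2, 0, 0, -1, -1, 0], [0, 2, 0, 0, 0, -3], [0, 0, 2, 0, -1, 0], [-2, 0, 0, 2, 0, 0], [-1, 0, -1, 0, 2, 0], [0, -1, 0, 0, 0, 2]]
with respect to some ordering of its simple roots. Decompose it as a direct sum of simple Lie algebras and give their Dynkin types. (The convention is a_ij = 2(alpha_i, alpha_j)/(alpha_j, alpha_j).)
C_4 (sp(8)) ⊕ G_2

The diagram associated to this matrix has two connected components: the simple roots {alpha_1, alpha_3, alpha_4, alpha_5} form a chain of 4 nodes with a double edge at one end; the terminal node there is the unique long simple root (C_4), and {alpha_2, alpha_6} form two nodes joined by a triple edge (G_2). A semisimple Lie algebra decomposes uniquely as the direct sum of simple ideals, one per connected component of its Dynkin diagram, so g ≅ C_4 ⊕ G_2 (dimension 36 + 14 = 50).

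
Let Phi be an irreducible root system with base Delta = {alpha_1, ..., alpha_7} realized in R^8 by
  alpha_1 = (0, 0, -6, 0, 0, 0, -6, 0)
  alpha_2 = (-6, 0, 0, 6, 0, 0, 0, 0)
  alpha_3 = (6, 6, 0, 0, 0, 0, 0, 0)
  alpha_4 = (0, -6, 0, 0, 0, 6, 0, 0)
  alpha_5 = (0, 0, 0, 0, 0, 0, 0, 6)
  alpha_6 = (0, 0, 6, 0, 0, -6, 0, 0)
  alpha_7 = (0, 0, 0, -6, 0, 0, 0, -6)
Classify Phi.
B_7 (so(15))

Compute the Cartan integers a_ij = 2(alpha_i, alpha_j)/(alpha_j, alpha_j); the resulting 7x7 Cartan matrix is
[[2, 0, 0, 0, 0, -1, 0], [0, 2, -1, 0, 0, 0, -1], [0, -1, 2, -1, 0, 0, 0], [0, 0, -1, 2, 0, -1, 0], [0, 0, 0, 0, 2, 0, -1], [-1, 0, 0, -1, 0, 2, 0], [0, -1, 0, 0, -2, 0, 2]].
The roots have two lengths (squared-length ratio 2:1); the short ones are alpha_{5}. The associated Dynkin diagram is a chain of 7 nodes with a double edge at one end; the terminal node there is the unique short simple root (B_7), so the type is B_7 (the algebra so(15)).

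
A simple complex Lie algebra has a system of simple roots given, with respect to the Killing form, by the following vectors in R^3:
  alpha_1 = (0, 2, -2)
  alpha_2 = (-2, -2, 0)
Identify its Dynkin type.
A2

Compute the Cartan integers a_ij = 2(alpha_i, alpha_j)/(alpha_j, alpha_j); the resulting 2x2 Cartan matrix is
[[2, -1], [-1, 2]].
All simple roots have the same length, so the diagram is simply laced. The associated Dynkin diagram is a chain of 2 nodes with single edges (A_2), so the type is A_2 (the algebra sl(3)).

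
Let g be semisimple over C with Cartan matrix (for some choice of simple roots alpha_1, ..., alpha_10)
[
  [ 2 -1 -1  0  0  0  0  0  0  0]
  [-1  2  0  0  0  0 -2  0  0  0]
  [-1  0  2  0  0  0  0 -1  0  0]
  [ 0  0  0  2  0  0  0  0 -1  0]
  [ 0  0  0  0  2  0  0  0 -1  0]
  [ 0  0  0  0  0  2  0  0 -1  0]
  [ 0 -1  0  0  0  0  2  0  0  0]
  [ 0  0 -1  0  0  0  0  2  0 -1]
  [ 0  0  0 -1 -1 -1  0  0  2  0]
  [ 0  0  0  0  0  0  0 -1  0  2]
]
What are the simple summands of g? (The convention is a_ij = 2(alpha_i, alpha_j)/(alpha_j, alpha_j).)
The diagram associated to this matrix has two connected components: the simple roots {alpha_1, alpha_2, alpha_3, alpha_7, alpha_8, alpha_10} form a chain of 6 nodes with a double edge at one end; the terminal node there is the unique short simple root (B_6), and {alpha_4, alpha_5, alpha_6, alpha_9} form a chain of 2 nodes with a fork of two nodes at one end (D_4). A semisimple Lie algebra decomposes uniquely as the direct sum of simple ideals, one per connected component of its Dynkin diagram, so g ≅ B_6 ⊕ D_4 (dimension 78 + 28 = 106).

B_6 (so(13)) ⊕ D_4 (so(8))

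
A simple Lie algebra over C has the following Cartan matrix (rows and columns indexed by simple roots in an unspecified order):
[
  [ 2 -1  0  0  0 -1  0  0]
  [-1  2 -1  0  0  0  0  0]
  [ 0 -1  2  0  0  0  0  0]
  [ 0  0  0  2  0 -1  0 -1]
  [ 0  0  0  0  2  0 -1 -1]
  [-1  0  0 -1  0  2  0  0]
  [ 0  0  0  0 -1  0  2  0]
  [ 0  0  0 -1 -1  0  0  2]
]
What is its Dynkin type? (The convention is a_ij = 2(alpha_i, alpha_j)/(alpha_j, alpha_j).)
A_8 (sl(9))

The matrix has rank 8 with 2's on the diagonal. Reading the off-diagonal entries as Dynkin edges (a single edge where a_ij = a_ji = -1; a double or triple edge where a_ij * a_ji = 2 or 3), the diagram is a chain of 8 nodes with single edges (A_8). One simple-root ordering that puts it in standard form is (alpha_3, alpha_2, alpha_1, alpha_6, alpha_4, alpha_8, alpha_5, alpha_7). So the algebra is type A_8, i.e. sl(9).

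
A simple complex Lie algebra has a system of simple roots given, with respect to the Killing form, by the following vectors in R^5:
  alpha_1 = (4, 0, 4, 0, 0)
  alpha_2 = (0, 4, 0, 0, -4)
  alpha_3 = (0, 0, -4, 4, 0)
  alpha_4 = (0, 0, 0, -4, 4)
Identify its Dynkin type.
A_4 (sl(5))

Compute the Cartan integers a_ij = 2(alpha_i, alpha_j)/(alpha_j, alpha_j); the resulting 4x4 Cartan matrix is
[[2, 0, -1, 0], [0, 2, 0, -1], [-1, 0, 2, -1], [0, -1, -1, 2]].
All simple roots have the same length, so the diagram is simply laced. The associated Dynkin diagram is a chain of 4 nodes with single edges (A_4), so the type is A_4 (the algebra sl(5)).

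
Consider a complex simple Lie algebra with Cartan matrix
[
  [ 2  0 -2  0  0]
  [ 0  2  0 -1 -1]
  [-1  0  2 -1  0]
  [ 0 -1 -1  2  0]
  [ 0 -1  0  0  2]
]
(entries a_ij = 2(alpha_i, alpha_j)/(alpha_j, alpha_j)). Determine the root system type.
type C_5

The matrix has rank 5 with 2's on the diagonal. Reading the off-diagonal entries as Dynkin edges (a single edge where a_ij = a_ji = -1; a double or triple edge where a_ij * a_ji = 2 or 3), the diagram is a chain of 5 nodes with a double edge at one end; the terminal node there is the unique long simple root (C_5). One simple-root ordering that puts it in standard form is (alpha_5, alpha_2, alpha_4, alpha_3, alpha_1). So the algebra is type C_5, i.e. sp(10).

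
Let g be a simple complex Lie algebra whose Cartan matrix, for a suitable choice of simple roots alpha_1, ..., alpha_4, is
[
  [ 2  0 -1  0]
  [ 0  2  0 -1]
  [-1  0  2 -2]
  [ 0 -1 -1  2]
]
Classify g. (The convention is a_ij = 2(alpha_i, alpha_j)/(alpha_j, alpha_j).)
The matrix has rank 4 with 2's on the diagonal. Reading the off-diagonal entries as Dynkin edges (a single edge where a_ij = a_ji = -1; a double or triple edge where a_ij * a_ji = 2 or 3), the diagram is a chain of 4 nodes with a double edge between the middle two (F_4). One simple-root ordering that puts it in standard form is (alpha_1, alpha_3, alpha_4, alpha_2). So the algebra is type F_4.

F4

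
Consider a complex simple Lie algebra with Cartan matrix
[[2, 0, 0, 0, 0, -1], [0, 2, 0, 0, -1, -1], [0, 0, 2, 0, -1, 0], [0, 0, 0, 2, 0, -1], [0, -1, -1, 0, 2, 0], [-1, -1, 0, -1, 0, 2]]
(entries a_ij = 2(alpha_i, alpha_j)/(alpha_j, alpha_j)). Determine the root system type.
D_6 (so(12))

The matrix has rank 6 with 2's on the diagonal. Reading the off-diagonal entries as Dynkin edges (a single edge where a_ij = a_ji = -1; a double or triple edge where a_ij * a_ji = 2 or 3), the diagram is a chain of 4 nodes with a fork of two nodes at one end (D_6). One simple-root ordering that puts it in standard form is (alpha_3, alpha_5, alpha_2, alpha_6, alpha_4, alpha_1). So the algebra is type D_6, i.e. so(12).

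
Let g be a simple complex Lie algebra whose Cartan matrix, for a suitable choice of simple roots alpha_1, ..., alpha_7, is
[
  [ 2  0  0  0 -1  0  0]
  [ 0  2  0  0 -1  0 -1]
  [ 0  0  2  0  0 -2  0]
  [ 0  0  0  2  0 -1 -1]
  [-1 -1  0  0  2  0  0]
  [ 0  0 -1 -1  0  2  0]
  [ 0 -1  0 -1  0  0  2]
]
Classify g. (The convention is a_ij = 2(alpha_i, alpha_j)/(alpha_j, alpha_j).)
C_7

The matrix has rank 7 with 2's on the diagonal. Reading the off-diagonal entries as Dynkin edges (a single edge where a_ij = a_ji = -1; a double or triple edge where a_ij * a_ji = 2 or 3), the diagram is a chain of 7 nodes with a double edge at one end; the terminal node there is the unique long simple root (C_7). One simple-root ordering that puts it in standard form is (alpha_1, alpha_5, alpha_2, alpha_7, alpha_4, alpha_6, alpha_3). So the algebra is type C_7, i.e. sp(14).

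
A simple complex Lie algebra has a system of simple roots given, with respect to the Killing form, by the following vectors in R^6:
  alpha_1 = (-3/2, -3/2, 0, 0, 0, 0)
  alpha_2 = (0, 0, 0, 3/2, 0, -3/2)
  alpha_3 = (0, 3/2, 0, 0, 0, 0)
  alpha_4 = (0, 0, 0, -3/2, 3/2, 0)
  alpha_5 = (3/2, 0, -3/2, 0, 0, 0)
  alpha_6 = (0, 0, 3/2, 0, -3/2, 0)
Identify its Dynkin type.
Compute the Cartan integers a_ij = 2(alpha_i, alpha_j)/(alpha_j, alpha_j); the resulting 6x6 Cartan matrix is
[[2, 0, -2, 0, -1, 0], [0, 2, 0, -1, 0, 0], [-1, 0, 2, 0, 0, 0], [0, -1, 0, 2, 0, -1], [-1, 0, 0, 0, 2, -1], [0, 0, 0, -1, -1, 2]].
The roots have two lengths (squared-length ratio 2:1); the short ones are alpha_{3}. The associated Dynkin diagram is a chain of 6 nodes with a double edge at one end; the terminal node there is the unique short simple root (B_6), so the type is B_6 (the algebra so(13)).

type B_6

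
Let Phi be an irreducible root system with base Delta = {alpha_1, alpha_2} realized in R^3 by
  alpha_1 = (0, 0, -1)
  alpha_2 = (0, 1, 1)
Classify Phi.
B_2 (so(5))

Compute the Cartan integers a_ij = 2(alpha_i, alpha_j)/(alpha_j, alpha_j); the resulting 2x2 Cartan matrix is
[[2, -1], [-2, 2]].
The roots have two lengths (squared-length ratio 2:1); the short ones are alpha_{1}. The associated Dynkin diagram is a chain of 2 nodes with a double edge at one end; the terminal node there is the unique short simple root (B_2), so the type is B_2 (the algebra so(5)).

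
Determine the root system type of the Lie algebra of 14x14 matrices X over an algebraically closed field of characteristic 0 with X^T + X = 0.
This is so(14) with 14 even, which has dimension 14(14-1)/2 = 91 and rank 14/2 = 7. In the classification of classical Lie algebras, the orthogonal algebra so(2n) in an even number of variables has type D_n; here n = 7, so the Dynkin diagram is a chain of 5 nodes with a fork of two nodes at one end (D_7). Hence the type is D_7.

D_7 (so(14))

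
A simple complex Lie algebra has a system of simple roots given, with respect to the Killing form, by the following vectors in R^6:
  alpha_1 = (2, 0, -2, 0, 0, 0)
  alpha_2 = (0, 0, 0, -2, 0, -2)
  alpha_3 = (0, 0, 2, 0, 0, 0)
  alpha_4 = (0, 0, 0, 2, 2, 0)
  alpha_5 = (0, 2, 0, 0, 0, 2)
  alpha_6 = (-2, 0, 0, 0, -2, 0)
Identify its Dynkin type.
Compute the Cartan integers a_ij = 2(alpha_i, alpha_j)/(alpha_j, alpha_j); the resulting 6x6 Cartan matrix is
[[2, 0, -2, 0, 0, -1], [0, 2, 0, -1, -1, 0], [-1, 0, 2, 0, 0, 0], [0, -1, 0, 2, 0, -1], [0, -1, 0, 0, 2, 0], [-1, 0, 0, -1, 0, 2]].
The roots have two lengths (squared-length ratio 2:1); the short ones are alpha_{3}. The associated Dynkin diagram is a chain of 6 nodes with a double edge at one end; the terminal node there is the unique short simple root (B_6), so the type is B_6 (the algebra so(13)).

type B_6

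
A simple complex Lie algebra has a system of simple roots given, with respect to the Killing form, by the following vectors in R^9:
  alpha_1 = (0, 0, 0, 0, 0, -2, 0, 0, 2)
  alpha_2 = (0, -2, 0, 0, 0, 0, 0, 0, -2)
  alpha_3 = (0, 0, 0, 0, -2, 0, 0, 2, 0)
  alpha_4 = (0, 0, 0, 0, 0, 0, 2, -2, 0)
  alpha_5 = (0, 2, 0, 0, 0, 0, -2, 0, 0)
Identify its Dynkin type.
A5

Compute the Cartan integers a_ij = 2(alpha_i, alpha_j)/(alpha_j, alpha_j); the resulting 5x5 Cartan matrix is
[[2, -1, 0, 0, 0], [-1, 2, 0, 0, -1], [0, 0, 2, -1, 0], [0, 0, -1, 2, -1], [0, -1, 0, -1, 2]].
All simple roots have the same length, so the diagram is simply laced. The associated Dynkin diagram is a chain of 5 nodes with single edges (A_5), so the type is A_5 (the algebra sl(6)).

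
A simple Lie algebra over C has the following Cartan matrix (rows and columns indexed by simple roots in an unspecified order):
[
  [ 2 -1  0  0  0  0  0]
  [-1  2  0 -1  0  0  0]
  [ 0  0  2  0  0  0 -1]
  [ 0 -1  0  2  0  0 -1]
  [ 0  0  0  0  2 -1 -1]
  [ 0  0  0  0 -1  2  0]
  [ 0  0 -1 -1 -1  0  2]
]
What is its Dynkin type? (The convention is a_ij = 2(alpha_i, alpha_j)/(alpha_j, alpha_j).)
The matrix has rank 7 with 2's on the diagonal. Reading the off-diagonal entries as Dynkin edges (a single edge where a_ij = a_ji = -1; a double or triple edge where a_ij * a_ji = 2 or 3), the diagram is a chain of 6 nodes with one extra node attached to the third node from one end (E_7). One simple-root ordering that puts it in standard form is (alpha_6, alpha_3, alpha_5, alpha_7, alpha_4, alpha_2, alpha_1). So the algebra is type E_7.

E7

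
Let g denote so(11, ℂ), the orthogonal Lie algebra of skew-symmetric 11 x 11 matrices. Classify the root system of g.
This is so(11) with 11 odd, which has dimension 11(11-1)/2 = 55 and rank (11-1)/2 = 5. In the classification of classical Lie algebras, the orthogonal algebra so(2n+1) in an odd number of variables has type B_n; here n = 5, so the Dynkin diagram is a chain of 5 nodes with a double edge at one end; the terminal node there is the unique short simple root (B_5). Hence the type is B_5.

B_5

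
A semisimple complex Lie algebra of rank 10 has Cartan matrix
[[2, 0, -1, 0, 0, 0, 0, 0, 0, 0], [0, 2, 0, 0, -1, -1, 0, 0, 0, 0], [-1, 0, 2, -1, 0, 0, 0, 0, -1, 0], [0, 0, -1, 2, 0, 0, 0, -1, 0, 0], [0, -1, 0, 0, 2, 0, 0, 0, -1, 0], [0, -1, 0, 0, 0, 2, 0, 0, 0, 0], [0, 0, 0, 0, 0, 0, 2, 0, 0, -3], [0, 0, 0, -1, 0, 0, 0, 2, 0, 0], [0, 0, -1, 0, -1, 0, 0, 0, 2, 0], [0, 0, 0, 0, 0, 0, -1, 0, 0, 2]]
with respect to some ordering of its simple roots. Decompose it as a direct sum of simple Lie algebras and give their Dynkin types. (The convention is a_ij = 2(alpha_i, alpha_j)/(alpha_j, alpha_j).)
E8 + G2

The diagram associated to this matrix has two connected components: the simple roots {alpha_1, alpha_2, alpha_3, alpha_4, alpha_5, alpha_6, alpha_8, alpha_9} form a chain of 7 nodes with one extra node attached to the third node from one end (E_8), and {alpha_7, alpha_10} form two nodes joined by a triple edge (G_2). A semisimple Lie algebra decomposes uniquely as the direct sum of simple ideals, one per connected component of its Dynkin diagram, so g ≅ E_8 ⊕ G_2 (dimension 248 + 14 = 262).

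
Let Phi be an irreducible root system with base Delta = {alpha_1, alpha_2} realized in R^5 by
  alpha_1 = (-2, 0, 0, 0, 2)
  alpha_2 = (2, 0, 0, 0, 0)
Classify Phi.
Compute the Cartan integers a_ij = 2(alpha_i, alpha_j)/(alpha_j, alpha_j); the resulting 2x2 Cartan matrix is
[[2, -2], [-1, 2]].
The roots have two lengths (squared-length ratio 2:1); the short ones are alpha_{2}. The associated Dynkin diagram is a chain of 2 nodes with a double edge at one end; the terminal node there is the unique short simple root (B_2), so the type is B_2 (the algebra so(5)).

B2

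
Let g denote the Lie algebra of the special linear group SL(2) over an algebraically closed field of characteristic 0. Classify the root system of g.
This is sl(2), which has dimension 2^2 - 1 = 3 and rank 2 - 1 = 1 (a Cartan subalgebra is the diagonal traceless matrices). In the classification of classical Lie algebras, the special linear algebra sl(n+1) has type A_n; here n = 1, so the Dynkin diagram is a chain of 1 nodes with single edges (A_1). Hence the type is A_1.

A_1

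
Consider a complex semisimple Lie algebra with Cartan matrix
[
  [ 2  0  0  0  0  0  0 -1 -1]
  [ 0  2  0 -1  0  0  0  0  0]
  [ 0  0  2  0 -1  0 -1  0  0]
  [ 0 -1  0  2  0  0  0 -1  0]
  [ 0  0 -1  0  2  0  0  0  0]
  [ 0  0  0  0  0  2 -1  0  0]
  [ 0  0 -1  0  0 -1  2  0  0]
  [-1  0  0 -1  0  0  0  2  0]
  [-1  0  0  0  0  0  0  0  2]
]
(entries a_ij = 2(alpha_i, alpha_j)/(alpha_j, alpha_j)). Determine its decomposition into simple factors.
The diagram associated to this matrix has two connected components: the simple roots {alpha_3, alpha_5, alpha_6, alpha_7} form a chain of 4 nodes with single edges (A_4), and {alpha_1, alpha_2, alpha_4, alpha_8, alpha_9} form a chain of 5 nodes with single edges (A_5). A semisimple Lie algebra decomposes uniquely as the direct sum of simple ideals, one per connected component of its Dynkin diagram, so g ≅ A_4 ⊕ A_5 (dimension 24 + 35 = 59).

type A_4 ⊕ type A_5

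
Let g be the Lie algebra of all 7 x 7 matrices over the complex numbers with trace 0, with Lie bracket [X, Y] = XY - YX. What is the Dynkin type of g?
This is sl(7), which has dimension 7^2 - 1 = 48 and rank 7 - 1 = 6 (a Cartan subalgebra is the diagonal traceless matrices). In the classification of classical Lie algebras, the special linear algebra sl(n+1) has type A_n; here n = 6, so the Dynkin diagram is a chain of 6 nodes with single edges (A_6). Hence the type is A_6.

A_6 (sl(7))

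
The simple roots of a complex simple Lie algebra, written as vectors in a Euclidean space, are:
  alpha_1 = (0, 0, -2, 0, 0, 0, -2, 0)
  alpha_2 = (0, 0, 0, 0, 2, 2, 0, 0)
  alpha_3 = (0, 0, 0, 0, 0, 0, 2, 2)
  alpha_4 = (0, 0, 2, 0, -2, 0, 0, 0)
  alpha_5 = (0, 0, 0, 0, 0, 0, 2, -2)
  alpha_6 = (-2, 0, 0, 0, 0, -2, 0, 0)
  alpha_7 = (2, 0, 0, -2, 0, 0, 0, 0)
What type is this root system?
Compute the Cartan integers a_ij = 2(alpha_i, alpha_j)/(alpha_j, alpha_j); the resulting 7x7 Cartan matrix is
[[2, 0, -1, -1, -1, 0, 0], [0, 2, 0, -1, 0, -1, 0], [-1, 0, 2, 0, 0, 0, 0], [-1, -1, 0, 2, 0, 0, 0], [-1, 0, 0, 0, 2, 0, 0], [0, -1, 0, 0, 0, 2, -1], [0, 0, 0, 0, 0, -1, 2]].
All simple roots have the same length, so the diagram is simply laced. The associated Dynkin diagram is a chain of 5 nodes with a fork of two nodes at one end (D_7), so the type is D_7 (the algebra so(14)).

D_7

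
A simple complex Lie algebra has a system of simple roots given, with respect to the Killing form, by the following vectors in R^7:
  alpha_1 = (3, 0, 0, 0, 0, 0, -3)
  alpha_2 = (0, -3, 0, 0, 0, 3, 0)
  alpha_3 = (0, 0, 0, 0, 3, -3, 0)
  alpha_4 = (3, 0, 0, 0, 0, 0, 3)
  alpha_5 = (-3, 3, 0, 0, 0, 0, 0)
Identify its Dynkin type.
type D_5

Compute the Cartan integers a_ij = 2(alpha_i, alpha_j)/(alpha_j, alpha_j); the resulting 5x5 Cartan matrix is
[[2, 0, 0, 0, -1], [0, 2, -1, 0, -1], [0, -1, 2, 0, 0], [0, 0, 0, 2, -1], [-1, -1, 0, -1, 2]].
All simple roots have the same length, so the diagram is simply laced. The associated Dynkin diagram is a chain of 3 nodes with a fork of two nodes at one end (D_5), so the type is D_5 (the algebra so(10)).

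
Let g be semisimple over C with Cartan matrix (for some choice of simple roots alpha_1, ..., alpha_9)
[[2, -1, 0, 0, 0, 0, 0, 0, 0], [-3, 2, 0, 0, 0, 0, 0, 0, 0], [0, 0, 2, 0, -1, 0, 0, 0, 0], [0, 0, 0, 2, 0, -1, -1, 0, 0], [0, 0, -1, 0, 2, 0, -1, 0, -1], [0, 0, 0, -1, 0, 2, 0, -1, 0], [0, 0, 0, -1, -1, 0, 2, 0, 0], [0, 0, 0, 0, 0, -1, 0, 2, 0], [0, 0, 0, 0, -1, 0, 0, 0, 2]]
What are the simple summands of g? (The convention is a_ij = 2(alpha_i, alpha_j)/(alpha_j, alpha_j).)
The diagram associated to this matrix has two connected components: the simple roots {alpha_3, alpha_4, alpha_5, alpha_6, alpha_7, alpha_8, alpha_9} form a chain of 5 nodes with a fork of two nodes at one end (D_7), and {alpha_1, alpha_2} form two nodes joined by a triple edge (G_2). A semisimple Lie algebra decomposes uniquely as the direct sum of simple ideals, one per connected component of its Dynkin diagram, so g ≅ D_7 ⊕ G_2 (dimension 91 + 14 = 105).

D_7 + G_2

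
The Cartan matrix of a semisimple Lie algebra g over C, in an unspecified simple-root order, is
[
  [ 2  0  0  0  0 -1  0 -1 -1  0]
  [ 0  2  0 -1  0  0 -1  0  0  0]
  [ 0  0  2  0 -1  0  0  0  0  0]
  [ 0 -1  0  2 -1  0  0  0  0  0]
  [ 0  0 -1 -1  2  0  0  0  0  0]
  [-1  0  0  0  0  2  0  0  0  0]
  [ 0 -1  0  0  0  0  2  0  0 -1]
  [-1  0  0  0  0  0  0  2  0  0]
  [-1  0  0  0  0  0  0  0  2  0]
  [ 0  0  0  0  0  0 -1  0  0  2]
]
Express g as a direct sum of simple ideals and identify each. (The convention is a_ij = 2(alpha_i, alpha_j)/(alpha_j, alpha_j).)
The diagram associated to this matrix has two connected components: the simple roots {alpha_2, alpha_3, alpha_4, alpha_5, alpha_7, alpha_10} form a chain of 6 nodes with single edges (A_6), and {alpha_1, alpha_6, alpha_8, alpha_9} form a chain of 2 nodes with a fork of two nodes at one end (D_4). A semisimple Lie algebra decomposes uniquely as the direct sum of simple ideals, one per connected component of its Dynkin diagram, so g ≅ A_6 ⊕ D_4 (dimension 48 + 28 = 76).

type A_6 + type D_4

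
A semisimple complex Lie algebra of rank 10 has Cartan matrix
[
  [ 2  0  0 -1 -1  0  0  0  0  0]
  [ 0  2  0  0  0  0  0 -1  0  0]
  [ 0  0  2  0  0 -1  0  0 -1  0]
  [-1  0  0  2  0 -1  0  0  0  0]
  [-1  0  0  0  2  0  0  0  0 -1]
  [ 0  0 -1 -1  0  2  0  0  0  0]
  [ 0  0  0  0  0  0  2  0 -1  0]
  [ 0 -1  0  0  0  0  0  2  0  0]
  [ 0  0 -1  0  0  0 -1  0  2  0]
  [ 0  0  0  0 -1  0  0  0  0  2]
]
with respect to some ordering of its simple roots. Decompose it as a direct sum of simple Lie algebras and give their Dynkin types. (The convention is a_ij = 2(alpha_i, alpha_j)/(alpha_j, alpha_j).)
A2 ⊕ A8

The diagram associated to this matrix has two connected components: the simple roots {alpha_2, alpha_8} form a chain of 2 nodes with single edges (A_2), and {alpha_1, alpha_3, alpha_4, alpha_5, alpha_6, alpha_7, alpha_9, alpha_10} form a chain of 8 nodes with single edges (A_8). A semisimple Lie algebra decomposes uniquely as the direct sum of simple ideals, one per connected component of its Dynkin diagram, so g ≅ A_2 ⊕ A_8 (dimension 8 + 80 = 88).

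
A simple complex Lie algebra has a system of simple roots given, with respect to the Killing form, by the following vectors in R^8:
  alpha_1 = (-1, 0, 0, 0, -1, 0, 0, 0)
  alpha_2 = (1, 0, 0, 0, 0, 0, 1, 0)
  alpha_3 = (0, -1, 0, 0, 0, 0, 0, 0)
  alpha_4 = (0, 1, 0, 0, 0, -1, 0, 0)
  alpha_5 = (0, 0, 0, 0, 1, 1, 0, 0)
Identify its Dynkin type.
Compute the Cartan integers a_ij = 2(alpha_i, alpha_j)/(alpha_j, alpha_j); the resulting 5x5 Cartan matrix is
[[2, -1, 0, 0, -1], [-1, 2, 0, 0, 0], [0, 0, 2, -1, 0], [0, 0, -2, 2, -1], [-1, 0, 0, -1, 2]].
The roots have two lengths (squared-length ratio 2:1); the short ones are alpha_{3}. The associated Dynkin diagram is a chain of 5 nodes with a double edge at one end; the terminal node there is the unique short simple root (B_5), so the type is B_5 (the algebra so(11)).

type B_5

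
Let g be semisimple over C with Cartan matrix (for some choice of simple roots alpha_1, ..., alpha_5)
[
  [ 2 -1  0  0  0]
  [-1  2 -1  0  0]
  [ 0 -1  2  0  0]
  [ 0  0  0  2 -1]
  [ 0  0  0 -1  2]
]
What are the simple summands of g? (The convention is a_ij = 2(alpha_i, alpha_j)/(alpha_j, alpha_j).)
A_2 ⊕ A_3

The diagram associated to this matrix has two connected components: the simple roots {alpha_4, alpha_5} form a chain of 2 nodes with single edges (A_2), and {alpha_1, alpha_2, alpha_3} form a chain of 3 nodes with single edges (A_3). A semisimple Lie algebra decomposes uniquely as the direct sum of simple ideals, one per connected component of its Dynkin diagram, so g ≅ A_2 ⊕ A_3 (dimension 8 + 15 = 23).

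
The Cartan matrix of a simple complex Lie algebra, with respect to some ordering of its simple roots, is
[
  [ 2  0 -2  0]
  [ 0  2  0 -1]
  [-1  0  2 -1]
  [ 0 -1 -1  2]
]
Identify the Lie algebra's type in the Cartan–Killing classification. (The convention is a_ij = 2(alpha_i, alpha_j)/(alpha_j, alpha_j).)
C4

The matrix has rank 4 with 2's on the diagonal. Reading the off-diagonal entries as Dynkin edges (a single edge where a_ij = a_ji = -1; a double or triple edge where a_ij * a_ji = 2 or 3), the diagram is a chain of 4 nodes with a double edge at one end; the terminal node there is the unique long simple root (C_4). One simple-root ordering that puts it in standard form is (alpha_2, alpha_4, alpha_3, alpha_1). So the algebra is type C_4, i.e. sp(8).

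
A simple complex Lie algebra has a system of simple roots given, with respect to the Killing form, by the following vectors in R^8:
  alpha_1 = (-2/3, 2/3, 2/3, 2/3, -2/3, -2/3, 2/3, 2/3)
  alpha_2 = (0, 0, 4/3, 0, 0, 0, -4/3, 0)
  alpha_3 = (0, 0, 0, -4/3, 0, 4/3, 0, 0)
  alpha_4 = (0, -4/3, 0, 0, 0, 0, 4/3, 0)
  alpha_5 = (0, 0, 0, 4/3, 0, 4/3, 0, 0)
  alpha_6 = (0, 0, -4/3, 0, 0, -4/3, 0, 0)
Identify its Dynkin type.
Compute the Cartan integers a_ij = 2(alpha_i, alpha_j)/(alpha_j, alpha_j); the resulting 6x6 Cartan matrix is
[[2, 0, -1, 0, 0, 0], [0, 2, 0, -1, 0, -1], [-1, 0, 2, 0, 0, -1], [0, -1, 0, 2, 0, 0], [0, 0, 0, 0, 2, -1], [0, -1, -1, 0, -1, 2]].
All simple roots have the same length, so the diagram is simply laced. The associated Dynkin diagram is a chain of 5 nodes with one extra node attached to the third node from one end (E_6), so the type is E_6.

E_6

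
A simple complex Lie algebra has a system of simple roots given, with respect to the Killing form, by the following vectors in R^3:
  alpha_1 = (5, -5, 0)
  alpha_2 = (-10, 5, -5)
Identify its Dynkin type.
Compute the Cartan integers a_ij = 2(alpha_i, alpha_j)/(alpha_j, alpha_j); the resulting 2x2 Cartan matrix is
[[2, -1], [-3, 2]].
The roots have two lengths (squared-length ratio 3:1); the short ones are alpha_{1}. The associated Dynkin diagram is two nodes joined by a triple edge (G_2), so the type is G_2.

type G_2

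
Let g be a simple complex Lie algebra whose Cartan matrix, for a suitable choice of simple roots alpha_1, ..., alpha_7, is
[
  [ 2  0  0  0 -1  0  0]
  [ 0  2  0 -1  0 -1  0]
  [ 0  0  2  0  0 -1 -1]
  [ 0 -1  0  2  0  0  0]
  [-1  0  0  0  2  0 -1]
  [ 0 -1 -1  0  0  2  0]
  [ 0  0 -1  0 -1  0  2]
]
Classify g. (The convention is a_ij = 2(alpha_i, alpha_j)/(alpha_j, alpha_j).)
A_7 (sl(8))

The matrix has rank 7 with 2's on the diagonal. Reading the off-diagonal entries as Dynkin edges (a single edge where a_ij = a_ji = -1; a double or triple edge where a_ij * a_ji = 2 or 3), the diagram is a chain of 7 nodes with single edges (A_7). One simple-root ordering that puts it in standard form is (alpha_4, alpha_2, alpha_6, alpha_3, alpha_7, alpha_5, alpha_1). So the algebra is type A_7, i.e. sl(8).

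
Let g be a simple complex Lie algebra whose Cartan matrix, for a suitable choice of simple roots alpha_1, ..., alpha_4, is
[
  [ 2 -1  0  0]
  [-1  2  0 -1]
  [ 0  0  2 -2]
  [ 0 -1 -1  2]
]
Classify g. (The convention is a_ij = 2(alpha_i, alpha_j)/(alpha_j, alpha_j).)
The matrix has rank 4 with 2's on the diagonal. Reading the off-diagonal entries as Dynkin edges (a single edge where a_ij = a_ji = -1; a double or triple edge where a_ij * a_ji = 2 or 3), the diagram is a chain of 4 nodes with a double edge at one end; the terminal node there is the unique long simple root (C_4). One simple-root ordering that puts it in standard form is (alpha_1, alpha_2, alpha_4, alpha_3). So the algebra is type C_4, i.e. sp(8).

type C_4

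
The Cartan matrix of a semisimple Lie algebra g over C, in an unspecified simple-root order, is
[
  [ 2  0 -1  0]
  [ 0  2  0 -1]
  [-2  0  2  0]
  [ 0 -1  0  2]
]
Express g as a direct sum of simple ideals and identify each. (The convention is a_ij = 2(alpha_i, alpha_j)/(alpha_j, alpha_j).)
A_2 (sl(3)) + B_2 (so(5))

The diagram associated to this matrix has two connected components: the simple roots {alpha_2, alpha_4} form a chain of 2 nodes with single edges (A_2), and {alpha_1, alpha_3} form a chain of 2 nodes with a double edge at one end; the terminal node there is the unique short simple root (B_2). A semisimple Lie algebra decomposes uniquely as the direct sum of simple ideals, one per connected component of its Dynkin diagram, so g ≅ A_2 ⊕ B_2 (dimension 8 + 10 = 18).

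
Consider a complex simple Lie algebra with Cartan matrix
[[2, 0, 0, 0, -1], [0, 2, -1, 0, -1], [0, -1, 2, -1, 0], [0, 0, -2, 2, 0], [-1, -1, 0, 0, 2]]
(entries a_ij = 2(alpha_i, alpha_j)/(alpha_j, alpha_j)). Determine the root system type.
C_5

The matrix has rank 5 with 2's on the diagonal. Reading the off-diagonal entries as Dynkin edges (a single edge where a_ij = a_ji = -1; a double or triple edge where a_ij * a_ji = 2 or 3), the diagram is a chain of 5 nodes with a double edge at one end; the terminal node there is the unique long simple root (C_5). One simple-root ordering that puts it in standard form is (alpha_1, alpha_5, alpha_2, alpha_3, alpha_4). So the algebra is type C_5, i.e. sp(10).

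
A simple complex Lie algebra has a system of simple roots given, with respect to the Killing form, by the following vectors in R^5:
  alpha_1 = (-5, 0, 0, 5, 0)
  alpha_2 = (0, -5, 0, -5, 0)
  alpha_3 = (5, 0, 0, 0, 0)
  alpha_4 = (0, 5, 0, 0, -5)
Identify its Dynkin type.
Compute the Cartan integers a_ij = 2(alpha_i, alpha_j)/(alpha_j, alpha_j); the resulting 4x4 Cartan matrix is
[[2, -1, -2, 0], [-1, 2, 0, -1], [-1, 0, 2, 0], [0, -1, 0, 2]].
The roots have two lengths (squared-length ratio 2:1); the short ones are alpha_{3}. The associated Dynkin diagram is a chain of 4 nodes with a double edge at one end; the terminal node there is the unique short simple root (B_4), so the type is B_4 (the algebra so(9)).

B_4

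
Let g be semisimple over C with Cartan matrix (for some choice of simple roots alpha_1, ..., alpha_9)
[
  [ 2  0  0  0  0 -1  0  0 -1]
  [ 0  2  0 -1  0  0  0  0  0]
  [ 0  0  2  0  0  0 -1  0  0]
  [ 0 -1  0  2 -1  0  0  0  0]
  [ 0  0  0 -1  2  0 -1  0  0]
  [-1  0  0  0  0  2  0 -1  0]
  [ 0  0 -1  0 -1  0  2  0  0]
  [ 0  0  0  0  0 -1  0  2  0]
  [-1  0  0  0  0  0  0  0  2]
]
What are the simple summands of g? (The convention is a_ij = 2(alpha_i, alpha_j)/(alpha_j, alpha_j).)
The diagram associated to this matrix has two connected components: the simple roots {alpha_1, alpha_6, alpha_8, alpha_9} form a chain of 4 nodes with single edges (A_4), and {alpha_2, alpha_3, alpha_4, alpha_5, alpha_7} form a chain of 5 nodes with single edges (A_5). A semisimple Lie algebra decomposes uniquely as the direct sum of simple ideals, one per connected component of its Dynkin diagram, so g ≅ A_4 ⊕ A_5 (dimension 24 + 35 = 59).

A4 ⊕ A5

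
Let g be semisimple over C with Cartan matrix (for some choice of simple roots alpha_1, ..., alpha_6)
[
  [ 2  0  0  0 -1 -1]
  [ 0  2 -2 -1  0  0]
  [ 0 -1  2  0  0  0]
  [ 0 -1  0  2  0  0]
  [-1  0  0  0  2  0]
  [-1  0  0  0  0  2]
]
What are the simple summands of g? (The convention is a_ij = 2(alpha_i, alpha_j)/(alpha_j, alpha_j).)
type A_3 ⊕ type B_3

The diagram associated to this matrix has two connected components: the simple roots {alpha_1, alpha_5, alpha_6} form a chain of 3 nodes with single edges (A_3), and {alpha_2, alpha_3, alpha_4} form a chain of 3 nodes with a double edge at one end; the terminal node there is the unique short simple root (B_3). A semisimple Lie algebra decomposes uniquely as the direct sum of simple ideals, one per connected component of its Dynkin diagram, so g ≅ A_3 ⊕ B_3 (dimension 15 + 21 = 36).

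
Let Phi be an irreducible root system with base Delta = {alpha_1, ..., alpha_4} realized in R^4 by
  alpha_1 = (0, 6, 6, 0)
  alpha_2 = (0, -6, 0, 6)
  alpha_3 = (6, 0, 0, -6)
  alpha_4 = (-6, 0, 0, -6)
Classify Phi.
Compute the Cartan integers a_ij = 2(alpha_i, alpha_j)/(alpha_j, alpha_j); the resulting 4x4 Cartan matrix is
[[2, -1, 0, 0], [-1, 2, -1, -1], [0, -1, 2, 0], [0, -1, 0, 2]].
All simple roots have the same length, so the diagram is simply laced. The associated Dynkin diagram is a chain of 2 nodes with a fork of two nodes at one end (D_4), so the type is D_4 (the algebra so(8)).

D_4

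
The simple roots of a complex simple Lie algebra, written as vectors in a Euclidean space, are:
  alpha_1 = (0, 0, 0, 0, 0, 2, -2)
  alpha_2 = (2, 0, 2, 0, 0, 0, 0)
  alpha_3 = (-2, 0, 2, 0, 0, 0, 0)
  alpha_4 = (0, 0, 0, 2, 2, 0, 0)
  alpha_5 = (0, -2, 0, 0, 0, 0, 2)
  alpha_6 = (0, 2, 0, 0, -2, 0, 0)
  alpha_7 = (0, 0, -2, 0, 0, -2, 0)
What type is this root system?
Compute the Cartan integers a_ij = 2(alpha_i, alpha_j)/(alpha_j, alpha_j); the resulting 7x7 Cartan matrix is
[[2, 0, 0, 0, -1, 0, -1], [0, 2, 0, 0, 0, 0, -1], [0, 0, 2, 0, 0, 0, -1], [0, 0, 0, 2, 0, -1, 0], [-1, 0, 0, 0, 2, -1, 0], [0, 0, 0, -1, -1, 2, 0], [-1, -1, -1, 0, 0, 0, 2]].
All simple roots have the same length, so the diagram is simply laced. The associated Dynkin diagram is a chain of 5 nodes with a fork of two nodes at one end (D_7), so the type is D_7 (the algebra so(14)).

D7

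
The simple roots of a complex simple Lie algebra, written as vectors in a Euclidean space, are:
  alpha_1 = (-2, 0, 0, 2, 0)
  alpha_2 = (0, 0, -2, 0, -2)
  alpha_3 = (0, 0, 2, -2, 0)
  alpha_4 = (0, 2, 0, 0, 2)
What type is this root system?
Compute the Cartan integers a_ij = 2(alpha_i, alpha_j)/(alpha_j, alpha_j); the resulting 4x4 Cartan matrix is
[[2, 0, -1, 0], [0, 2, -1, -1], [-1, -1, 2, 0], [0, -1, 0, 2]].
All simple roots have the same length, so the diagram is simply laced. The associated Dynkin diagram is a chain of 4 nodes with single edges (A_4), so the type is A_4 (the algebra sl(5)).

A_4 (sl(5))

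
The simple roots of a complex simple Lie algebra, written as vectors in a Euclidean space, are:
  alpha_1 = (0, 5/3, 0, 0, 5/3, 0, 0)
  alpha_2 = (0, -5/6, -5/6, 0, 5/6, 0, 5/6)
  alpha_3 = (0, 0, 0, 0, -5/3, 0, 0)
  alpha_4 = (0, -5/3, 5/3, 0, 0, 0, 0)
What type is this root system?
Compute the Cartan integers a_ij = 2(alpha_i, alpha_j)/(alpha_j, alpha_j); the resulting 4x4 Cartan matrix is
[[2, 0, -2, -1], [0, 2, -1, 0], [-1, -1, 2, 0], [-1, 0, 0, 2]].
The roots have two lengths (squared-length ratio 2:1); the short ones are alpha_{2,3}. The associated Dynkin diagram is a chain of 4 nodes with a double edge between the middle two (F_4), so the type is F_4.

F4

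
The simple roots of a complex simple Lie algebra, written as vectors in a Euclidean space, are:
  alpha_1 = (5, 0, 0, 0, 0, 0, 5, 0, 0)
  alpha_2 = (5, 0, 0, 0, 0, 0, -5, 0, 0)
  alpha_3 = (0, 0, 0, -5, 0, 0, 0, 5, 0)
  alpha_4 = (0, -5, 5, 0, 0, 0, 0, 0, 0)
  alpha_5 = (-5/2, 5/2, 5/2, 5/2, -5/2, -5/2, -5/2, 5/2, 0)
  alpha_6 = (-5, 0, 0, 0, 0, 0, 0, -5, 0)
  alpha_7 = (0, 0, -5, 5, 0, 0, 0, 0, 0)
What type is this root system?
Compute the Cartan integers a_ij = 2(alpha_i, alpha_j)/(alpha_j, alpha_j); the resulting 7x7 Cartan matrix is
[[2, 0, 0, 0, -1, -1, 0], [0, 2, 0, 0, 0, -1, 0], [0, 0, 2, 0, 0, -1, -1], [0, 0, 0, 2, 0, 0, -1], [-1, 0, 0, 0, 2, 0, 0], [-1, -1, -1, 0, 0, 2, 0], [0, 0, -1, -1, 0, 0, 2]].
All simple roots have the same length, so the diagram is simply laced. The associated Dynkin diagram is a chain of 6 nodes with one extra node attached to the third node from one end (E_7), so the type is E_7.

E7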